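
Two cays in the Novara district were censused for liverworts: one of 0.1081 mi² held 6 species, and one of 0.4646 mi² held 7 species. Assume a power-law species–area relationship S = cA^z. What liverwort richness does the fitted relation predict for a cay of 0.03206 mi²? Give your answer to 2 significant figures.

z = ln(7/6) / ln(0.4646/0.1081) = 0.1542 / 1.4581 = 0.1057
c = 6 / 0.1081^0.1057 = 6 / 0.7904 = 7.591
S₃ = 7.591 × 0.03206^0.1057 = 7.591 × 0.6951 ≈ 5.277

5.3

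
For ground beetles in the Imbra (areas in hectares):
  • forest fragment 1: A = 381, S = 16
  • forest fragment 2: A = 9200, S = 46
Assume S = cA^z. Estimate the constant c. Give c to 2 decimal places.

z = ln(S₂/S₁) / ln(A₂/A₁) = ln(46/16) / ln(9200/381) = 1.0561 / 3.1842 = 0.3317
c = S₁ / A₁^z = 16 / 381^0.3317 = 16 / 7.178 = 2.229

2.23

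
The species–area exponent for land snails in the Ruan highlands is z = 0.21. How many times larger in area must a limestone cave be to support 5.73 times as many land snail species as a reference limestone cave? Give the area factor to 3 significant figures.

4080

(A₂/A₁)^0.21 = 5.73, so A₂/A₁ = 5.73^(1/0.21) = 5.73^4.762
ln(A₂/A₁) = ln 5.73 / 0.21 = 1.7457 / 0.21 = 8.3129
A₂/A₁ = e^8.3129 ≈ 4076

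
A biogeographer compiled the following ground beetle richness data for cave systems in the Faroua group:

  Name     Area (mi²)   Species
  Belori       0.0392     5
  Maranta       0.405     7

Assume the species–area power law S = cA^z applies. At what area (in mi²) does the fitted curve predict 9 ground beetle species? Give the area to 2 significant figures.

2.3 mi²

z = ln(7/5) / ln(0.405/0.0392) = 0.3365 / 2.3352 = 0.1441
c = 5 / 0.0392^0.1441 = 5 / 0.6271 = 7.974
A = (9/7.974)^(1/0.1441) ⇒ ln A = ln(1.129)/0.1441 = 0.8403
A = e^0.8403 ≈ 2.317 mi²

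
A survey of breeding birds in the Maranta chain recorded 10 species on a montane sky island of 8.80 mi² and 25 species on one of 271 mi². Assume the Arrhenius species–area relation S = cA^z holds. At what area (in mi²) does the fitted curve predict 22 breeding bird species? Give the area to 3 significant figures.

z = ln(25/10) / ln(271/8.8) = 0.9163 / 3.4274 = 0.2673
c = 10 / 8.8^0.2673 = 10 / 1.789 = 5.591
A = (22/5.591)^(1/0.2673) ⇒ ln A = ln(3.935)/0.2673 = 5.1240
A = e^5.1240 ≈ 168 mi²

168 mi²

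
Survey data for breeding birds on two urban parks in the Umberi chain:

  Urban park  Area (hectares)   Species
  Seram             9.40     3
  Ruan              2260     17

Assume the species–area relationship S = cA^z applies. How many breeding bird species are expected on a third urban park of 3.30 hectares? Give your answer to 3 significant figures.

2.15

z = ln(17/3) / ln(2260/9.4) = 1.7346 / 5.4824 = 0.3164
c = 3 / 9.4^0.3164 = 3 / 2.032 = 1.476
S₃ = 1.476 × 3.3^0.3164 = 1.476 × 1.459 ≈ 2.154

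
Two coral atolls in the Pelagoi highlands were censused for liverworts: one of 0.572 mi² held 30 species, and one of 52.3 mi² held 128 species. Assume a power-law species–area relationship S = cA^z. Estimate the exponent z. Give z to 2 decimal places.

0.32

Taking logs: ln S = ln c + z ln A, so z = (ln S₂ − ln S₁)/(ln A₂ − ln A₁).
z = ln(128/30) / ln(52.3/0.572) = ln(4.267) / ln(91.43) = 1.4508 / 4.5156 = 0.3213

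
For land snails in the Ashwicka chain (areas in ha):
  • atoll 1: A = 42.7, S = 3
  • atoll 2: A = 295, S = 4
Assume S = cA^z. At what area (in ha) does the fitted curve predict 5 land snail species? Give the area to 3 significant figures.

1320 ha

z = ln(4/3) / ln(295/42.7) = 0.2877 / 1.9328 = 0.1488
c = 3 / 42.7^0.1488 = 3 / 1.749 = 1.716
A = (5/1.716)^(1/0.1488) ⇒ ln A = ln(2.914)/0.1488 = 7.1862
A = e^7.1862 ≈ 1321 ha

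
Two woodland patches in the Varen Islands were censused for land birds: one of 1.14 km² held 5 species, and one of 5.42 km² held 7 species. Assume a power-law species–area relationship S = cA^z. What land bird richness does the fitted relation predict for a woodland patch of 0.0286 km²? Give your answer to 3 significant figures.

z = ln(7/5) / ln(5.42/1.14) = 0.3365 / 1.5591 = 0.2158
c = 5 / 1.14^0.2158 = 5 / 1.029 = 4.861
S₃ = 4.861 × 0.0286^0.2158 = 4.861 × 0.4644 ≈ 2.257

2.26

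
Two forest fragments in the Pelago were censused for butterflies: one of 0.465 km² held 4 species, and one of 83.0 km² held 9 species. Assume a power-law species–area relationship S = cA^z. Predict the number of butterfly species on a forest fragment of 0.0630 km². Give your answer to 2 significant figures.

z = ln(9/4) / ln(83/0.465) = 0.8109 / 5.1846 = 0.1564
c = 4 / 0.465^0.1564 = 4 / 0.8871 = 4.509
S₃ = 4.509 × 0.063^0.1564 = 4.509 × 0.6489 ≈ 2.926

2.9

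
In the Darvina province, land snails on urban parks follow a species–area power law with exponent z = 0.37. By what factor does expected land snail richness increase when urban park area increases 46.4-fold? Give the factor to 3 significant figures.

S₂/S₁ = (A₂/A₁)^z = 46.4^0.37
ln(S₂/S₁) = 0.37 × ln 46.4 = 0.37 × 3.8373 = 1.4198
S₂/S₁ = e^1.4198 ≈ 4.136

4.14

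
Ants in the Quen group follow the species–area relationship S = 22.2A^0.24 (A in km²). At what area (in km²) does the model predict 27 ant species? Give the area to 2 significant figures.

27 = 22.2 × A^0.24  ⇒  A^0.24 = 27/22.2 = 1.216
ln A = ln(1.216) / 0.24 = 0.1957 / 0.24 = 0.8156
A = e^0.8156 ≈ 2.261 km²

2.3 km²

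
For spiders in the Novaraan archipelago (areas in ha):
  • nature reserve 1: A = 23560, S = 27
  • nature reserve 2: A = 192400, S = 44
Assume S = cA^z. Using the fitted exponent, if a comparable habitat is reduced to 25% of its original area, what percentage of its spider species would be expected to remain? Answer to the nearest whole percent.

z = ln(44/27) / ln(192400/23560) = 0.4884 / 2.1000 = 0.2325
S_new/S_old = (A_new/A_old)^z = 0.25^0.2325 = exp(0.2325 × -1.3863) = 0.7244

72%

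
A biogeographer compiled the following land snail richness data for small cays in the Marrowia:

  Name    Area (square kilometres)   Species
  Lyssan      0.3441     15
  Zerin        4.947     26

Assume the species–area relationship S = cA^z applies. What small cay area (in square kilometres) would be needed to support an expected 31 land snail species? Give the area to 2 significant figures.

12 square kilometres

z = ln(26/15) / ln(4.947/0.3441) = 0.5500 / 2.6656 = 0.2063
c = 15 / 0.3441^0.2063 = 15 / 0.8024 = 18.69
A = (31/18.69)^(1/0.2063) ⇒ ln A = ln(1.658)/0.2063 = 2.4512
A = e^2.4512 ≈ 11.6 square kilometres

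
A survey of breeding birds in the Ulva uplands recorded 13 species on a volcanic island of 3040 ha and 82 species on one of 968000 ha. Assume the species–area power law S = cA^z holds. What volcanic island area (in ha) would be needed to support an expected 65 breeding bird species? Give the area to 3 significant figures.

z = ln(82/13) / ln(968000/3040) = 1.8418 / 5.7634 = 0.3196
c = 13 / 3040^0.3196 = 13 / 12.97 = 1.002
A = (65/1.002)^(1/0.3196) ⇒ ln A = ln(64.86)/0.3196 = 13.0560
A = e^13.0560 ≈ 467877 ha

468000 ha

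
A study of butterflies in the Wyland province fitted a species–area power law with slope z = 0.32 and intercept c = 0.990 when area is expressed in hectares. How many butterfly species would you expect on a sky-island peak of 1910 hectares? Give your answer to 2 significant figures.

S = 0.99 × 1910^0.32 = 0.99 × 11.22 ≈ 11.11

11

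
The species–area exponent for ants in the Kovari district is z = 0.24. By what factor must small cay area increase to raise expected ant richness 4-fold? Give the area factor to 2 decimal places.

(A₂/A₁)^0.24 = 4, so A₂/A₁ = 4^(1/0.24) = 4^4.167
ln(A₂/A₁) = ln 4 / 0.24 = 1.3863 / 0.24 = 5.7762
A₂/A₁ = e^5.7762 ≈ 322.5

322.54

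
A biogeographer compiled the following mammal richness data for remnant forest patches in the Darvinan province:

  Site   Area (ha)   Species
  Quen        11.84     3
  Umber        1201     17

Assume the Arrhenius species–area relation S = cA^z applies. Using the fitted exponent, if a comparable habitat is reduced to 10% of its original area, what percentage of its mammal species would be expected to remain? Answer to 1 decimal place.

42.1%

z = ln(17/3) / ln(1201/11.84) = 1.7346 / 4.6194 = 0.3755
S_new/S_old = (A_new/A_old)^z = 0.1^0.3755 = exp(0.3755 × -2.3026) = 0.4212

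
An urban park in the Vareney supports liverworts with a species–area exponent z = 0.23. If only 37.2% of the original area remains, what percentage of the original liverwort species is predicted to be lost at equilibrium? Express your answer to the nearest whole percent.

S_new/S_old = (A_new/A_old)^z = 0.372^0.23
= exp(0.23 × ln 0.372) = exp(0.23 × -0.9889) = exp(-0.2274) ≈ 0.7966
Fraction lost = 1 − 0.7966 = 0.2034

20%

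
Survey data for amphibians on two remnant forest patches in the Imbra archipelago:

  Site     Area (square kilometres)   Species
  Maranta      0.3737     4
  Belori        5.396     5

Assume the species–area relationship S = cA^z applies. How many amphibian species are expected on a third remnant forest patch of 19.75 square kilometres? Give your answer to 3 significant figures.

z = ln(5/4) / ln(5.396/0.3737) = 0.2231 / 2.6700 = 0.0836
c = 4 / 0.3737^0.0836 = 4 / 0.921 = 4.343
S₃ = 4.343 × 19.75^0.0836 = 4.343 × 1.283 ≈ 5.573

5.57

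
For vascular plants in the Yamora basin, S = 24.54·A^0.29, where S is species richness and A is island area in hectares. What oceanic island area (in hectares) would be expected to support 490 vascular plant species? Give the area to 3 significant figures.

30500 hectares

490 = 24.54 × A^0.29  ⇒  A^0.29 = 490/24.54 = 19.97
ln A = ln(19.97) / 0.29 = 2.9941 / 0.29 = 10.3245
A = e^10.3245 ≈ 30470 hectares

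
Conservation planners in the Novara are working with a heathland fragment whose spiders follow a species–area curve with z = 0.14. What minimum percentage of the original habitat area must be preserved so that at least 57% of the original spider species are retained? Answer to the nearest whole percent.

2%

Need (A_new/A_old)^0.14 = 0.57, so A_new/A_old = 0.57^(1/0.14) = 0.57^7.143
ln(A_new/A_old) = ln 0.57 / 0.14 = -0.5621 / 0.14 = -4.0151
A_new/A_old = e^-4.0151 ≈ 0.01804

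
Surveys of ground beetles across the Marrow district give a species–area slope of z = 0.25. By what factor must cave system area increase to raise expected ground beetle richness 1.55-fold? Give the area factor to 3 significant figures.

(A₂/A₁)^0.25 = 1.55, so A₂/A₁ = 1.55^(1/0.25) = 1.55^4
ln(A₂/A₁) = ln 1.55 / 0.25 = 0.4383 / 0.25 = 1.7530
A₂/A₁ = e^1.7530 ≈ 5.772

5.77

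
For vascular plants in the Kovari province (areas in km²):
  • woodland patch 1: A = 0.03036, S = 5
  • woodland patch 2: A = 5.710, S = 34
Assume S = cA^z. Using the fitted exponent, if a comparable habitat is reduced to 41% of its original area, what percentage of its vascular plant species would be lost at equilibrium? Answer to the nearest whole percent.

z = ln(34/5) / ln(5.71/0.03036) = 1.9169 / 5.2368 = 0.3660
S_new/S_old = (A_new/A_old)^z = 0.41^0.3660 = exp(0.3660 × -0.8916) = 0.7215
Fraction lost = 1 − 0.7215 = 0.2785

28%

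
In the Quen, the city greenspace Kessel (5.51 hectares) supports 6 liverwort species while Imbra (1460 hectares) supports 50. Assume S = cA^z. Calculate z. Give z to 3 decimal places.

0.380

Taking logs: ln S = ln c + z ln A, so z = (ln S₂ − ln S₁)/(ln A₂ − ln A₁).
z = ln(50/6) / ln(1460/5.51) = ln(8.333) / ln(265) = 2.1203 / 5.5796 = 0.3800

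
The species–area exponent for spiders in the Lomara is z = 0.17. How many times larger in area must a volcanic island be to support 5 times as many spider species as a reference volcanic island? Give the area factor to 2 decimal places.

(A₂/A₁)^0.17 = 5, so A₂/A₁ = 5^(1/0.17) = 5^5.882
ln(A₂/A₁) = ln 5 / 0.17 = 1.6094 / 0.17 = 9.4673
A₂/A₁ = e^9.4673 ≈ 12930

12929.69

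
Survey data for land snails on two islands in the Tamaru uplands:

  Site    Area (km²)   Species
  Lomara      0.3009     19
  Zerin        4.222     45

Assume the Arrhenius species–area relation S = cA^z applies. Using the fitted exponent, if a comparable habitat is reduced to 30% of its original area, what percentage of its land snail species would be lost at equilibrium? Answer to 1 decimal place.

32.5%

z = ln(45/19) / ln(4.222/0.3009) = 0.8622 / 2.6413 = 0.3264
S_new/S_old = (A_new/A_old)^z = 0.3^0.3264 = exp(0.3264 × -1.2040) = 0.675
Fraction lost = 1 − 0.675 = 0.325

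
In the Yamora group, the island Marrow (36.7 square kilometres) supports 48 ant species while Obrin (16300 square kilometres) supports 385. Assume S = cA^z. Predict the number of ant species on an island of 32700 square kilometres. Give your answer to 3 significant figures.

488

z = ln(385/48) / ln(16300/36.7) = 2.0820 / 6.0961 = 0.3415
c = 48 / 36.7^0.3415 = 48 / 3.423 = 14.02
S₃ = 14.02 × 32700^0.3415 = 14.02 × 34.82 ≈ 488.3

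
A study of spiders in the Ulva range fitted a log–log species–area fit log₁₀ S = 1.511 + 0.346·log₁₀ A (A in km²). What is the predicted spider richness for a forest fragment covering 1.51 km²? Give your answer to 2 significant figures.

S = 32.43 × 1.51^0.346
ln S = ln 32.43 + 0.346 × ln 1.51 = 3.4792 + 0.346 × 0.4121 = 3.6218
S = e^3.6218 ≈ 37.4

37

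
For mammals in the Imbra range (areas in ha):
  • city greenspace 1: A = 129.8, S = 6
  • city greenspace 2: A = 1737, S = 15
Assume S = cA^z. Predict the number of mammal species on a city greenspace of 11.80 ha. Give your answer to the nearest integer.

z = ln(15/6) / ln(1737/129.8) = 0.9163 / 2.5939 = 0.3532
c = 6 / 129.8^0.3532 = 6 / 5.578 = 1.076
S₃ = 1.076 × 11.8^0.3532 = 1.076 × 2.391 ≈ 2.572

3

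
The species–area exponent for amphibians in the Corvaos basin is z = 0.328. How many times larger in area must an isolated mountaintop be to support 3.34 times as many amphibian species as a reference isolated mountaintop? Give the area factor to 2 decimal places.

(A₂/A₁)^0.328 = 3.34, so A₂/A₁ = 3.34^(1/0.328) = 3.34^3.049
ln(A₂/A₁) = ln 3.34 / 0.328 = 1.2060 / 0.328 = 3.6767
A₂/A₁ = e^3.6767 ≈ 39.52

39.52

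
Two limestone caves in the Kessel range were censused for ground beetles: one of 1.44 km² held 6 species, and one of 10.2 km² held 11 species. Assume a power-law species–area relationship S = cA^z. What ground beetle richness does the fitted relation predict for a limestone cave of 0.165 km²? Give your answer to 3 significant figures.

z = ln(11/6) / ln(10.2/1.44) = 0.6061 / 1.9577 = 0.3096
c = 6 / 1.44^0.3096 = 6 / 1.12 = 5.359
S₃ = 5.359 × 0.165^0.3096 = 5.359 × 0.5724 ≈ 3.068

3.07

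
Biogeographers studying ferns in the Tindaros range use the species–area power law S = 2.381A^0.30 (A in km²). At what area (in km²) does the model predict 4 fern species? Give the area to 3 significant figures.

4 = 2.381 × A^0.3  ⇒  A^0.3 = 4/2.381 = 1.68
ln A = ln(1.68) / 0.3 = 0.5188 / 0.3 = 1.7292
A = e^1.7292 ≈ 5.636 km²

5.64 km²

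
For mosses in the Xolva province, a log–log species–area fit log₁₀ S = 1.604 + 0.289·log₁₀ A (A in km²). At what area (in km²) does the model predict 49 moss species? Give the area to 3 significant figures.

1.99 km²

49 = 40.18 × A^0.289  ⇒  A^0.289 = 49/40.18 = 1.22
ln A = ln(1.22) / 0.289 = 0.1985 / 0.289 = 0.6868
A = e^0.6868 ≈ 1.987 km²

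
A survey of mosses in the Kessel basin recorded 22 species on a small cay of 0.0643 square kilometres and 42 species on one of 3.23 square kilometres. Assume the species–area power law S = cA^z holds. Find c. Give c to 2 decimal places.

z = ln(S₂/S₁) / ln(A₂/A₁) = ln(42/22) / ln(3.23/0.0643) = 0.6466 / 3.9167 = 0.1651
c = S₁ / A₁^z = 22 / 0.0643^0.1651 = 22 / 0.6357 = 34.61

34.61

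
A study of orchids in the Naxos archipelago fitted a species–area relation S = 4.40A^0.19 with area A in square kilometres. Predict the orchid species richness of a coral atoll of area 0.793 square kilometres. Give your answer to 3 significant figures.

S = 4.4 × 0.793^0.19
ln S = ln 4.4 + 0.19 × ln 0.793 = 1.4816 + 0.19 × -0.2319 = 1.4375
S = e^1.4375 ≈ 4.21

4.21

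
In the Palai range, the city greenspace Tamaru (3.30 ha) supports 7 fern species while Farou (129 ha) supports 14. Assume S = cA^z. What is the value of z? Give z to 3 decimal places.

Taking logs: ln S = ln c + z ln A, so z = (ln S₂ − ln S₁)/(ln A₂ − ln A₁).
z = ln(14/7) / ln(129/3.3) = ln(2) / ln(39.09) = 0.6931 / 3.6659 = 0.1891

0.189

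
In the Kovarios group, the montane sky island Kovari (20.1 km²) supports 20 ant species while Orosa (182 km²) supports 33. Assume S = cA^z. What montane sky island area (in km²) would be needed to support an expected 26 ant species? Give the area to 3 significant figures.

63.8 km²

z = ln(33/20) / ln(182/20.1) = 0.5008 / 2.2033 = 0.2273
c = 20 / 20.1^0.2273 = 20 / 1.978 = 10.11
A = (26/10.11)^(1/0.2273) ⇒ ln A = ln(2.571)/0.2273 = 4.1551
A = e^4.1551 ≈ 63.76 km²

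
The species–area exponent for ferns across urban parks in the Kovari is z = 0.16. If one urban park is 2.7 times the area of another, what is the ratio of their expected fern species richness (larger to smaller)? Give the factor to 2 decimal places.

S₂/S₁ = (A₂/A₁)^z = 2.7^0.16
ln(S₂/S₁) = 0.16 × ln 2.7 = 0.16 × 0.9933 = 0.1589
S₂/S₁ = e^0.1589 ≈ 1.172

1.17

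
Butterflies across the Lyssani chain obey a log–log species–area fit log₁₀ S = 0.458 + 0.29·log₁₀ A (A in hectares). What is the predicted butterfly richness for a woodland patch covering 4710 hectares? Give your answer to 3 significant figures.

S = 2.871 × 4710^0.29
ln S = ln 2.871 + 0.29 × ln 4710 = 1.0546 + 0.29 × 8.4574 = 3.5072
S = e^3.5072 ≈ 33.36

33.4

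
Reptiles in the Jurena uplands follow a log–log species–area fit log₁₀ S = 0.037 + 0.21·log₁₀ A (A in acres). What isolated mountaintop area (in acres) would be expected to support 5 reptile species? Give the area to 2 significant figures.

1400 acres

5 = 1.089 × A^0.21  ⇒  A^0.21 = 5/1.089 = 4.592
ln A = ln(4.592) / 0.21 = 1.5242 / 0.21 = 7.2583
A = e^7.2583 ≈ 1420 acres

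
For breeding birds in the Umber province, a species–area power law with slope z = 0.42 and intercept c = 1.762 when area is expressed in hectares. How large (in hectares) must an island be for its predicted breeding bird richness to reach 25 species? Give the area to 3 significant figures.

553 hectares

25 = 1.762 × A^0.42  ⇒  A^0.42 = 25/1.762 = 14.19
ln A = ln(14.19) / 0.42 = 2.6524 / 0.42 = 6.3153
A = e^6.3153 ≈ 553 hectares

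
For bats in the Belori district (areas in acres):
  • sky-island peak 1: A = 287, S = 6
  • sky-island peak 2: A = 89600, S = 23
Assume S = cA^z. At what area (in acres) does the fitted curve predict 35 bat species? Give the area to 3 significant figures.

539000 acres

z = ln(23/6) / ln(89600/287) = 1.3437 / 5.7436 = 0.2340
c = 6 / 287^0.2340 = 6 / 3.759 = 1.596
A = (35/1.596)^(1/0.2340) ⇒ ln A = ln(21.93)/0.2340 = 13.1977
A = e^13.1977 ≈ 539136 acres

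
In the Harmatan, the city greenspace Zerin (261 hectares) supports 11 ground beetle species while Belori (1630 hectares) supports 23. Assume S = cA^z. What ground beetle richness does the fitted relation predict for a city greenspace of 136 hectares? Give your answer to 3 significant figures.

z = ln(23/11) / ln(1630/261) = 0.7376 / 1.8318 = 0.4027
c = 11 / 261^0.4027 = 11 / 9.399 = 1.17
S₃ = 1.17 × 136^0.4027 = 1.17 × 7.229 ≈ 8.461

8.46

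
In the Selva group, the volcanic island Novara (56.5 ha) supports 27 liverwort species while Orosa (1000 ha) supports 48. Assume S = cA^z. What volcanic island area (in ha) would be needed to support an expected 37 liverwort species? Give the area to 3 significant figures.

z = ln(48/27) / ln(1000/56.5) = 0.5754 / 2.8735 = 0.2002
c = 27 / 56.5^0.2002 = 27 / 2.243 = 12.04
A = (37/12.04)^(1/0.2002) ⇒ ln A = ln(3.074)/0.2002 = 5.6078
A = e^5.6078 ≈ 272.6 ha

273 ha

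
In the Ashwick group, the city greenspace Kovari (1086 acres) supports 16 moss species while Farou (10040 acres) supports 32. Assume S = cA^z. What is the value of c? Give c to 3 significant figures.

z = ln(S₂/S₁) / ln(A₂/A₁) = ln(32/16) / ln(10040/1086) = 0.6931 / 2.2241 = 0.3117
c = S₁ / A₁^z = 16 / 1086^0.3117 = 16 / 8.834 = 1.811

1.81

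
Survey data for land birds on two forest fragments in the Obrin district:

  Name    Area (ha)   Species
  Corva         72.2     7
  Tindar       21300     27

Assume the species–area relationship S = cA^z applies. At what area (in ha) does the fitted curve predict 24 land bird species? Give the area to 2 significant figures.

13000 ha

z = ln(27/7) / ln(21300/72.2) = 1.3499 / 5.6870 = 0.2374
c = 7 / 72.2^0.2374 = 7 / 2.762 = 2.535
A = (24/2.535)^(1/0.2374) ⇒ ln A = ln(9.468)/0.2374 = 9.4703
A = e^9.4703 ≈ 12968 ha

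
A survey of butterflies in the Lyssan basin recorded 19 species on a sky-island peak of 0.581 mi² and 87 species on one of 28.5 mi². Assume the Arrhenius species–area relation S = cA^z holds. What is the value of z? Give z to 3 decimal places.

Taking logs: ln S = ln c + z ln A, so z = (ln S₂ − ln S₁)/(ln A₂ − ln A₁).
z = ln(87/19) / ln(28.5/0.581) = ln(4.579) / ln(49.05) = 1.5215 / 3.8929 = 0.3908

0.391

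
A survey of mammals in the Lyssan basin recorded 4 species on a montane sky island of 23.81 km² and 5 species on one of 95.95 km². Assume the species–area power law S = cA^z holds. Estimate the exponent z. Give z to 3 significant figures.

0.160

Taking logs: ln S = ln c + z ln A, so z = (ln S₂ − ln S₁)/(ln A₂ − ln A₁).
z = ln(5/4) / ln(95.95/23.81) = ln(1.25) / ln(4.03) = 0.2231 / 1.3937 = 0.1601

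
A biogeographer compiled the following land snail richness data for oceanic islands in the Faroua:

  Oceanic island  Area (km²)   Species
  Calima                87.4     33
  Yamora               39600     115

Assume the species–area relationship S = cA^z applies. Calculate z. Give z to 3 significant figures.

0.204

Taking logs: ln S = ln c + z ln A, so z = (ln S₂ − ln S₁)/(ln A₂ − ln A₁).
z = ln(115/33) / ln(39600/87.4) = ln(3.485) / ln(453.1) = 1.2484 / 6.1161 = 0.2041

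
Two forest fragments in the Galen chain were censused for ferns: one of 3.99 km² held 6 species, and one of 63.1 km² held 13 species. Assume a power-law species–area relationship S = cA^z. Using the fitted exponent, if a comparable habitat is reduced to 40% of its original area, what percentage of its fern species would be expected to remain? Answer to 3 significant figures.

77.4%

z = ln(13/6) / ln(63.1/3.99) = 0.7732 / 2.7609 = 0.2800
S_new/S_old = (A_new/A_old)^z = 0.4^0.2800 = exp(0.2800 × -0.9163) = 0.7737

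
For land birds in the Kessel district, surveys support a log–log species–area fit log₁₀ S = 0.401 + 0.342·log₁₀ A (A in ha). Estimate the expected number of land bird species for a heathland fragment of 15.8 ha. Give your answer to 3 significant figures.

S = 2.518 × 15.8^0.342
ln S = ln 2.518 + 0.342 × ln 15.8 = 0.9233 + 0.342 × 2.7600 = 1.8673
S = e^1.8673 ≈ 6.471

6.47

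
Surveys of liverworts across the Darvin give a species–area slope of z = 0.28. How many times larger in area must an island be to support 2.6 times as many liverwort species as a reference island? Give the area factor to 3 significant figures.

30.3

(A₂/A₁)^0.28 = 2.6, so A₂/A₁ = 2.6^(1/0.28) = 2.6^3.571
ln(A₂/A₁) = ln 2.6 / 0.28 = 0.9555 / 0.28 = 3.4125
A₂/A₁ = e^3.4125 ≈ 30.34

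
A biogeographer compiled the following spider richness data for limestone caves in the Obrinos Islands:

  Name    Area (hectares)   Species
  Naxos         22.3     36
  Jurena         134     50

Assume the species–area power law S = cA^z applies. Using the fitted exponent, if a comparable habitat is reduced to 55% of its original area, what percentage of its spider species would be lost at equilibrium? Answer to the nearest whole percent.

z = ln(50/36) / ln(134/22.3) = 0.3285 / 1.7933 = 0.1832
S_new/S_old = (A_new/A_old)^z = 0.55^0.1832 = exp(0.1832 × -0.5978) = 0.8963
Fraction lost = 1 − 0.8963 = 0.1037

10%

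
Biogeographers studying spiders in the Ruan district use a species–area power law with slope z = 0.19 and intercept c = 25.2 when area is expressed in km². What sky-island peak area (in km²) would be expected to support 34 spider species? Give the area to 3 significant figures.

4.84 km²

34 = 25.2 × A^0.19  ⇒  A^0.19 = 34/25.2 = 1.349
ln A = ln(1.349) / 0.19 = 0.2995 / 0.19 = 1.5764
A = e^1.5764 ≈ 4.838 km²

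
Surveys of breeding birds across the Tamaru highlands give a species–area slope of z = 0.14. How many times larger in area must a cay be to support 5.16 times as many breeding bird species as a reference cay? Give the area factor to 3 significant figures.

(A₂/A₁)^0.14 = 5.16, so A₂/A₁ = 5.16^(1/0.14) = 5.16^7.143
ln(A₂/A₁) = ln 5.16 / 0.14 = 1.6409 / 0.14 = 11.7210
A₂/A₁ = e^11.7210 ≈ 123127

123000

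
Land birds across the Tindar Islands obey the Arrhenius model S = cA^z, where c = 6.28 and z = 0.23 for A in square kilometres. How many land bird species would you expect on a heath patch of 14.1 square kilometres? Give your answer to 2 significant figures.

12

S = 6.28 × 14.1^0.23 = 6.28 × 1.838 ≈ 11.54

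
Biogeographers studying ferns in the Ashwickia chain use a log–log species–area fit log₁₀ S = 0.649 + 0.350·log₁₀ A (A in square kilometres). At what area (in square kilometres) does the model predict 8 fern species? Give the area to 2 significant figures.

8 = 4.457 × A^0.35  ⇒  A^0.35 = 8/4.457 = 1.795
ln A = ln(1.795) / 0.35 = 0.5851 / 0.35 = 1.6716
A = e^1.6716 ≈ 5.321 square kilometres

5.3 square kilometres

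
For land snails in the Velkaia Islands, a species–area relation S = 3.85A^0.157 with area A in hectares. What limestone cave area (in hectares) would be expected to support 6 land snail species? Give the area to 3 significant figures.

16.9 hectares

6 = 3.85 × A^0.157  ⇒  A^0.157 = 6/3.85 = 1.558
ln A = ln(1.558) / 0.157 = 0.4437 / 0.157 = 2.8260
A = e^2.8260 ≈ 16.88 hectares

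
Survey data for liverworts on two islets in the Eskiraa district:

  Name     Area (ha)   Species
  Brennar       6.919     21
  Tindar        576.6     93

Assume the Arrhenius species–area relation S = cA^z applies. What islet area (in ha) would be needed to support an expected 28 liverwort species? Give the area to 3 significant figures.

16.3 ha

z = ln(93/21) / ln(576.6/6.919) = 1.4881 / 4.4229 = 0.3364
c = 21 / 6.919^0.3364 = 21 / 1.917 = 10.95
A = (28/10.95)^(1/0.3364) ⇒ ln A = ln(2.556)/0.3364 = 2.7893
A = e^2.7893 ≈ 16.27 ha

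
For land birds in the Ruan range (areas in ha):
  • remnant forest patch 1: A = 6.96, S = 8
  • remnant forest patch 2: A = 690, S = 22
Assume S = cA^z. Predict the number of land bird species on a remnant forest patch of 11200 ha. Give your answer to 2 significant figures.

41

z = ln(22/8) / ln(690/6.96) = 1.0116 / 4.5965 = 0.2201
c = 8 / 6.96^0.2201 = 8 / 1.533 = 5.22
S₃ = 5.22 × 11200^0.2201 = 5.22 × 7.783 ≈ 40.63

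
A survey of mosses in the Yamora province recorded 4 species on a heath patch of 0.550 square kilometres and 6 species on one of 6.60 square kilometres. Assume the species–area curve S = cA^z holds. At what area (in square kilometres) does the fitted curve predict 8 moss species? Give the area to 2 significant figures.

z = ln(6/4) / ln(6.6/0.55) = 0.4055 / 2.4849 = 0.1632
c = 4 / 0.55^0.1632 = 4 / 0.9071 = 4.41
A = (8/4.41)^(1/0.1632) ⇒ ln A = ln(1.814)/0.1632 = 3.6501
A = e^3.6501 ≈ 38.48 square kilometres

38 square kilometres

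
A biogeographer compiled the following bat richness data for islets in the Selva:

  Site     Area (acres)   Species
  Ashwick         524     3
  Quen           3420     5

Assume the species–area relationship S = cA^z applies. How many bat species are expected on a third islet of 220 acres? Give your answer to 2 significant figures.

z = ln(5/3) / ln(3420/524) = 0.5108 / 1.8759 = 0.2723
c = 3 / 524^0.2723 = 3 / 5.502 = 0.5453
S₃ = 0.5453 × 220^0.2723 = 0.5453 × 4.344 ≈ 2.369

2.4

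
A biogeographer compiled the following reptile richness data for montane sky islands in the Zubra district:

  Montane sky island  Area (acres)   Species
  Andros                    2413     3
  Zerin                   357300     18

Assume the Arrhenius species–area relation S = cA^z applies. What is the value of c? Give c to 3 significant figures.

0.184

z = ln(S₂/S₁) / ln(A₂/A₁) = ln(18/3) / ln(357300/2413) = 1.7918 / 4.9977 = 0.3585
c = S₁ / A₁^z = 3 / 2413^0.3585 = 3 / 16.32 = 0.1838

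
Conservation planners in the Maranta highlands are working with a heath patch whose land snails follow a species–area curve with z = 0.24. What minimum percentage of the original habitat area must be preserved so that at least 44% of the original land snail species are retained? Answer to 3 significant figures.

Need (A_new/A_old)^0.24 = 0.44, so A_new/A_old = 0.44^(1/0.24) = 0.44^4.167
ln(A_new/A_old) = ln 0.44 / 0.24 = -0.8210 / 0.24 = -3.4208
A_new/A_old = e^-3.4208 ≈ 0.03269

3.27%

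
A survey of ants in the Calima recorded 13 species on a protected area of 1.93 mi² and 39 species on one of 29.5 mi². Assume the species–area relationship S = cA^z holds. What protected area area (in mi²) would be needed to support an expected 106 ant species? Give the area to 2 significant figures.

z = ln(39/13) / ln(29.5/1.93) = 1.0986 / 2.7269 = 0.4029
c = 13 / 1.93^0.4029 = 13 / 1.303 = 9.975
A = (106/9.975)^(1/0.4029) ⇒ ln A = ln(10.63)/0.4029 = 5.8662
A = e^5.8662 ≈ 352.9 mi²

350 mi²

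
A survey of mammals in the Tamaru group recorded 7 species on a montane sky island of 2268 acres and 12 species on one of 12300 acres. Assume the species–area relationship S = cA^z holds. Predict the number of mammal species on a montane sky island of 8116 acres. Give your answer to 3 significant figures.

10.5

z = ln(12/7) / ln(12300/2268) = 0.5390 / 1.6907 = 0.3188
c = 7 / 2268^0.3188 = 7 / 11.74 = 0.5961
S₃ = 0.5961 × 8116^0.3188 = 0.5961 × 17.63 ≈ 10.51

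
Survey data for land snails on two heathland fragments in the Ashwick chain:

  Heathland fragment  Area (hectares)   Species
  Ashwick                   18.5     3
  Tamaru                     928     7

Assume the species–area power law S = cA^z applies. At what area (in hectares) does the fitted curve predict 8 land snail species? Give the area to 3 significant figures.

1720 hectares

z = ln(7/3) / ln(928/18.5) = 0.8473 / 3.9153 = 0.2164
c = 3 / 18.5^0.2164 = 3 / 1.88 = 1.595
A = (8/1.595)^(1/0.2164) ⇒ ln A = ln(5.014)/0.2164 = 7.4501
A = e^7.4501 ≈ 1720 hectares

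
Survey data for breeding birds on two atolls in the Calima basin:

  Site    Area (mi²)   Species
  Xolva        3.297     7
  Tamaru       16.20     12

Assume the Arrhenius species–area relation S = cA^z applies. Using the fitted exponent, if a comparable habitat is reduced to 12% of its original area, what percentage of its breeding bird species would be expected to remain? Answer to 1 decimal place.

48.8%

z = ln(12/7) / ln(16.2/3.297) = 0.5390 / 1.5920 = 0.3386
S_new/S_old = (A_new/A_old)^z = 0.12^0.3386 = exp(0.3386 × -2.1203) = 0.4878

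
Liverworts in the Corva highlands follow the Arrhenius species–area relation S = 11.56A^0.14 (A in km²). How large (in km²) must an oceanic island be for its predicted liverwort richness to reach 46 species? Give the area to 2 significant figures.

19000 km²

46 = 11.56 × A^0.14  ⇒  A^0.14 = 46/11.56 = 3.979
ln A = ln(3.979) / 0.14 = 1.3811 / 0.14 = 9.8649
A = e^9.8649 ≈ 19244 km²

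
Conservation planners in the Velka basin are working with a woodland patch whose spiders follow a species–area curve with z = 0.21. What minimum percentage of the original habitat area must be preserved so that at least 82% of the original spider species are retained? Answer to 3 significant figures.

38.9%

Need (A_new/A_old)^0.21 = 0.82, so A_new/A_old = 0.82^(1/0.21) = 0.82^4.762
ln(A_new/A_old) = ln 0.82 / 0.21 = -0.1985 / 0.21 = -0.9450
A_new/A_old = e^-0.9450 ≈ 0.3887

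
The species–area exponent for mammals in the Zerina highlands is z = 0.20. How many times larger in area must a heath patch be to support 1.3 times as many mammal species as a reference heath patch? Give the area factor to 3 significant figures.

(A₂/A₁)^0.2 = 1.3, so A₂/A₁ = 1.3^(1/0.2) = 1.3^5
ln(A₂/A₁) = ln 1.3 / 0.2 = 0.2624 / 0.2 = 1.3118
A₂/A₁ = e^1.3118 ≈ 3.713

3.71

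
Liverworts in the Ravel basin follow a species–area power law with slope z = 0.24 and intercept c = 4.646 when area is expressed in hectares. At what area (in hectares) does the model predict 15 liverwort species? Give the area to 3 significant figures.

15 = 4.646 × A^0.24  ⇒  A^0.24 = 15/4.646 = 3.229
ln A = ln(3.229) / 0.24 = 1.1720 / 0.24 = 4.8835
A = e^4.8835 ≈ 132.1 hectares

132 hectares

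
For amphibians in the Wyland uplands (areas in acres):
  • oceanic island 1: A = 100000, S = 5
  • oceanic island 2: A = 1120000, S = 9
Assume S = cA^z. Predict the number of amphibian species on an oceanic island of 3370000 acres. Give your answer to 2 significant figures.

z = ln(9/5) / ln(1120000/100000) = 0.5878 / 2.4159 = 0.2433
c = 5 / 100000^0.2433 = 5 / 16.46 = 0.3037
S₃ = 0.3037 × 3370000^0.2433 = 0.3037 × 38.74 ≈ 11.77

12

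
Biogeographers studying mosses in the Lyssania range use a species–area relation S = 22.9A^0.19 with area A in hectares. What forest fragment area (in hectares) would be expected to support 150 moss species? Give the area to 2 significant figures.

20000 hectares

150 = 22.9 × A^0.19  ⇒  A^0.19 = 150/22.9 = 6.55
ln A = ln(6.55) / 0.19 = 1.8795 / 0.19 = 9.8921
A = e^9.8921 ≈ 19773 hectares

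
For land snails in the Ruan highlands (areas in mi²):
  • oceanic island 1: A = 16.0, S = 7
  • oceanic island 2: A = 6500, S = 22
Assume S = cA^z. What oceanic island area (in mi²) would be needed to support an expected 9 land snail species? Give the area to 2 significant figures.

z = ln(22/7) / ln(6500/16) = 1.1451 / 6.0070 = 0.1906
c = 7 / 16^0.1906 = 7 / 1.696 = 4.126
A = (9/4.126)^(1/0.1906) ⇒ ln A = ln(2.181)/0.1906 = 4.0909
A = e^4.0909 ≈ 59.79 mi²

60 mi²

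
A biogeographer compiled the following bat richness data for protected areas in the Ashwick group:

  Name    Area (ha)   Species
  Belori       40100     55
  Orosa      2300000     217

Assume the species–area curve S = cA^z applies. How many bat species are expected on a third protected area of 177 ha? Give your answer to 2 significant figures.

8.8

z = ln(217/55) / ln(2300000/40100) = 1.3726 / 4.0493 = 0.3390
c = 55 / 40100^0.3390 = 55 / 36.33 = 1.514
S₃ = 1.514 × 177^0.3390 = 1.514 × 5.781 ≈ 8.751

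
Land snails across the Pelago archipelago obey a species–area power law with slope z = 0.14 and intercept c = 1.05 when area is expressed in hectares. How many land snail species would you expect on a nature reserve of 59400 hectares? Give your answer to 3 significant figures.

4.89

S = 1.05 × 59400^0.14
ln S = ln 1.05 + 0.14 × ln 59400 = 0.0488 + 0.14 × 10.9920 = 1.5877
S = e^1.5877 ≈ 4.892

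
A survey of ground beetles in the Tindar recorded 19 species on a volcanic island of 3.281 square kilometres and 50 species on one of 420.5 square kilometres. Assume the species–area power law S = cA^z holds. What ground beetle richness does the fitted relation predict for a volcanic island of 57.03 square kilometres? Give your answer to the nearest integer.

34

z = ln(50/19) / ln(420.5/3.281) = 0.9676 / 4.8533 = 0.1994
c = 19 / 3.281^0.1994 = 19 / 1.267 = 14.99
S₃ = 14.99 × 57.03^0.1994 = 14.99 × 2.239 ≈ 33.57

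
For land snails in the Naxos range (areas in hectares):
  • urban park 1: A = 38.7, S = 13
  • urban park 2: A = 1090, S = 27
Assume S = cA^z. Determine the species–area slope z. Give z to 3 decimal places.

0.219

Taking logs: ln S = ln c + z ln A, so z = (ln S₂ − ln S₁)/(ln A₂ − ln A₁).
z = ln(27/13) / ln(1090/38.7) = ln(2.077) / ln(28.17) = 0.7309 / 3.3381 = 0.2190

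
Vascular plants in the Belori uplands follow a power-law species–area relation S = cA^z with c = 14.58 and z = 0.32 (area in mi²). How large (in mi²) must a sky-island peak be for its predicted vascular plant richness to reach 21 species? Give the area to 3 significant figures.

21 = 14.58 × A^0.32  ⇒  A^0.32 = 21/14.58 = 1.44
ln A = ln(1.44) / 0.32 = 0.3649 / 0.32 = 1.1402
A = e^1.1402 ≈ 3.127 mi²

3.13 mi²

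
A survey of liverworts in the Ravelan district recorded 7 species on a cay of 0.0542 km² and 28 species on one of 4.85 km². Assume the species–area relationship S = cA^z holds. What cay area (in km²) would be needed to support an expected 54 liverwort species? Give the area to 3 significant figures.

z = ln(28/7) / ln(4.85/0.0542) = 1.3863 / 4.4941 = 0.3085
c = 7 / 0.0542^0.3085 = 7 / 0.4069 = 17.2
A = (54/17.2)^(1/0.3085) ⇒ ln A = ln(3.139)/0.3085 = 3.7081
A = e^3.7081 ≈ 40.78 km²

40.8 km²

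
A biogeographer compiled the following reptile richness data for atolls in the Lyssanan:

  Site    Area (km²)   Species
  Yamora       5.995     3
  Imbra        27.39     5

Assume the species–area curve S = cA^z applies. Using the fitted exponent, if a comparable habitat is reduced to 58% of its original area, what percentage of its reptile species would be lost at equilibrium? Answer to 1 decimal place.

z = ln(5/3) / ln(27.39/5.995) = 0.5108 / 1.5193 = 0.3362
S_new/S_old = (A_new/A_old)^z = 0.58^0.3362 = exp(0.3362 × -0.5447) = 0.8326
Fraction lost = 1 − 0.8326 = 0.1674

16.7%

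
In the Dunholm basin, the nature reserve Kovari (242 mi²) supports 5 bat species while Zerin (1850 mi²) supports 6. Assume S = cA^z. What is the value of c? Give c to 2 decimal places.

3.06

z = ln(S₂/S₁) / ln(A₂/A₁) = ln(6/5) / ln(1850/242) = 0.1823 / 2.0340 = 0.0896
c = S₁ / A₁^z = 5 / 242^0.0896 = 5 / 1.636 = 3.057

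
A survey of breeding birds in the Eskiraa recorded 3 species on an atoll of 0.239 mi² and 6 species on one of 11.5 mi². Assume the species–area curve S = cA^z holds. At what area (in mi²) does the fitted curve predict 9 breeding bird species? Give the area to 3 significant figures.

111 mi²

z = ln(6/3) / ln(11.5/0.239) = 0.6931 / 3.8736 = 0.1789
c = 3 / 0.239^0.1789 = 3 / 0.7741 = 3.876
A = (9/3.876)^(1/0.1789) ⇒ ln A = ln(2.322)/0.1789 = 4.7083
A = e^4.7083 ≈ 110.9 mi²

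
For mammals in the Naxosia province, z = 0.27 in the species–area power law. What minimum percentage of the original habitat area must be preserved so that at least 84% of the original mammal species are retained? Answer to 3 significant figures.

Need (A_new/A_old)^0.27 = 0.84, so A_new/A_old = 0.84^(1/0.27) = 0.84^3.704
ln(A_new/A_old) = ln 0.84 / 0.27 = -0.1744 / 0.27 = -0.6458
A_new/A_old = e^-0.6458 ≈ 0.5243

52.4%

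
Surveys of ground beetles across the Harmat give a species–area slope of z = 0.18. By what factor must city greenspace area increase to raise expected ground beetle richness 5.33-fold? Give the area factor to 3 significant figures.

(A₂/A₁)^0.18 = 5.33, so A₂/A₁ = 5.33^(1/0.18) = 5.33^5.556
ln(A₂/A₁) = ln 5.33 / 0.18 = 1.6734 / 0.18 = 9.2964
A₂/A₁ = e^9.2964 ≈ 10899

10900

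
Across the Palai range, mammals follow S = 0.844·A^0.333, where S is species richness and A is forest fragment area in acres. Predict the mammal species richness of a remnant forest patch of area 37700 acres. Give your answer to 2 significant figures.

28

S = 0.844 × 37700^0.333
ln S = ln 0.844 + 0.333 × ln 37700 = -0.1696 + 0.333 × 10.5374 = 3.3394
S = e^3.3394 ≈ 28.2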